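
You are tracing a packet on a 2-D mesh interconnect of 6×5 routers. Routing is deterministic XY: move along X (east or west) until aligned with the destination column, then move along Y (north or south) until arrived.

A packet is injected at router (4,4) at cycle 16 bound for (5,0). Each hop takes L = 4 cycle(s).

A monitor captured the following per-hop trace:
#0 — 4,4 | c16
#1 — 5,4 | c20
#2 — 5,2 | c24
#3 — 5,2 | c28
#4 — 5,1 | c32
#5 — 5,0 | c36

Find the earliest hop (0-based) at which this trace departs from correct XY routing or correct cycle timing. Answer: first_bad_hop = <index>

check 1→ d=(1,0) cyc+4: ok
check 2→ d=(0,-2) cyc+4: BAD: non-unit step

first_bad_hop = 2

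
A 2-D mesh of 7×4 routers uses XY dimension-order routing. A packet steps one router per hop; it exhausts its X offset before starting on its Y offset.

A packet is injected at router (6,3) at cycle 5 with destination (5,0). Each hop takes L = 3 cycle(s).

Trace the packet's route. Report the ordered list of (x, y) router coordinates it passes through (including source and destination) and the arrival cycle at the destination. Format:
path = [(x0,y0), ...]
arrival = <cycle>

[0] x=6 y=3 t=5
[1] x=5 y=3 t=8 →W
[2] x=5 y=2 t=11 →S
[3] x=5 y=1 t=14 →S
[4] x=5 y=0 t=17 →S

path = [(6,3), (5,3), (5,2), (5,1), (5,0)]
arrival = 17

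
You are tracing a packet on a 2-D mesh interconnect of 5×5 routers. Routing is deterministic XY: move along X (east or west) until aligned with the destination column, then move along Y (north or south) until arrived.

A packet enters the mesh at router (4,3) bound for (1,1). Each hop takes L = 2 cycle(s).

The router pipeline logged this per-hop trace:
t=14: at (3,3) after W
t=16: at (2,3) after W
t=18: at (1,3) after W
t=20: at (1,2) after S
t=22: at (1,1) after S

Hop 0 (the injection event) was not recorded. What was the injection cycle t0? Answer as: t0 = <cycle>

At hop 1 the cycle is 14; in general cyc_k = t0 + kL.
So t0 = 14 − 1·2 = 12.

t0 = 12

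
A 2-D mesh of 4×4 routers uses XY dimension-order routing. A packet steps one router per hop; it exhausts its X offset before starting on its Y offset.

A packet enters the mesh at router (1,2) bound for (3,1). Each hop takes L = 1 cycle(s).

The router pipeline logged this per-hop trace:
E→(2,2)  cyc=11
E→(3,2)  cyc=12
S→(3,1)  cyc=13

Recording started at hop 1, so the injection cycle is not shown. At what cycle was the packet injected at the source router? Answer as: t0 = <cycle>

At hop 1 the cycle is 11; in general cyc_k = t0 + kL.
Subtract one hop: t0 = 11 − 1 = 10.

t0 = 10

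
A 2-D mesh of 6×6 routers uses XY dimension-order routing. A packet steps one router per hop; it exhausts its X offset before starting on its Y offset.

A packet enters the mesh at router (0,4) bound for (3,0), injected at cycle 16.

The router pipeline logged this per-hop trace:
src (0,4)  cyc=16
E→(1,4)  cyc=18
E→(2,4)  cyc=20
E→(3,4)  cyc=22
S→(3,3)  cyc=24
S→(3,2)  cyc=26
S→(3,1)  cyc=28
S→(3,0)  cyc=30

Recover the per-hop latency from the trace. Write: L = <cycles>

L = 2

cyc[1] − cyc[0] = 18 − 16 = 2.
Per-hop latency L = Δcyc = 2.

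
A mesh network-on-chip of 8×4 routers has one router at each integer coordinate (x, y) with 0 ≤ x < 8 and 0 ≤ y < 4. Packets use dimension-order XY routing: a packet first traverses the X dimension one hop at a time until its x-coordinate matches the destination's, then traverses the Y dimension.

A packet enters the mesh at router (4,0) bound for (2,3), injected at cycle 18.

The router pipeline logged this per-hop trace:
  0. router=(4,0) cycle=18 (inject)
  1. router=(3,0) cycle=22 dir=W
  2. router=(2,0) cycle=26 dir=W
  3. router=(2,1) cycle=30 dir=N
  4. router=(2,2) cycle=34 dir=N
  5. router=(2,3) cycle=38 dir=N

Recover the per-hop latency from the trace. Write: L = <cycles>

L = 4

From hop 0 (18) to hop 1 (22): +4 cycles.
Per-hop latency L = Δcyc = 4.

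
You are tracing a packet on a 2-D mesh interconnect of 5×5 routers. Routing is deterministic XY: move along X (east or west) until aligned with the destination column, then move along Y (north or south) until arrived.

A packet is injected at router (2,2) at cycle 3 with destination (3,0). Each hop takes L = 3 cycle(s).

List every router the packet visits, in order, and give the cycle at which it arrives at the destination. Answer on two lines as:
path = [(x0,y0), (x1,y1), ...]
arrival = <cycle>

path = [(2,2), (3,2), (3,1), (3,0)]
arrival = 12

src (2,2)  cyc=3
E→(3,2)  cyc=6
S→(3,1)  cyc=9
S→(3,0)  cyc=12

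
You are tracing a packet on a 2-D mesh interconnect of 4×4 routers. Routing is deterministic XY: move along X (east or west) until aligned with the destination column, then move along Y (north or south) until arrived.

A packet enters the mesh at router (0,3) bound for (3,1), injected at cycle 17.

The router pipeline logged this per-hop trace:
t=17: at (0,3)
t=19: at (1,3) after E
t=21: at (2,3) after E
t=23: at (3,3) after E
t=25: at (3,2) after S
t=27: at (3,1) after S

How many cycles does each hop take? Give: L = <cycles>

Between hops 0 and 1 the cycle counter advances 19 − 17 = 2.
One hop costs L cycles, so L = 2.

L = 2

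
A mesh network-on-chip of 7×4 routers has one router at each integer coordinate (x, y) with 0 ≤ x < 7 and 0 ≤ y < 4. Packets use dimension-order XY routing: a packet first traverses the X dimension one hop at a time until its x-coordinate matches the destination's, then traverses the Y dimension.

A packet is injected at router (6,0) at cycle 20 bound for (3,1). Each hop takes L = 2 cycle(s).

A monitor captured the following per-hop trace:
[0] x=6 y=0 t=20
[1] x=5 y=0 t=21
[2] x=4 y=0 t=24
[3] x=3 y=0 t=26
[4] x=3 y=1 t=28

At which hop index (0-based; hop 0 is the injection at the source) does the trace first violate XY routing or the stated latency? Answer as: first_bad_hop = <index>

first_bad_hop = 1

  1: Δx=-1 Δy=+0 Δt=1 [BAD: Δcyc=1≠L]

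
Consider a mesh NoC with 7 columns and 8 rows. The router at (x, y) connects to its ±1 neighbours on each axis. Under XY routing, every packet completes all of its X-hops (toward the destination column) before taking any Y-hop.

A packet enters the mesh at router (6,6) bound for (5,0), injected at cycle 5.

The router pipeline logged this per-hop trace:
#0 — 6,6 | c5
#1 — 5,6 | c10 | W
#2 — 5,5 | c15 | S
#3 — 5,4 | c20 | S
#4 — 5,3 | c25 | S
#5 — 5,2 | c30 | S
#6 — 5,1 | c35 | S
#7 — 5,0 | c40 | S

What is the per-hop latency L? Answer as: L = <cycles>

cyc[1] − cyc[0] = 10 − 5 = 5.
Each hop adds L, hence L = 5.

L = 5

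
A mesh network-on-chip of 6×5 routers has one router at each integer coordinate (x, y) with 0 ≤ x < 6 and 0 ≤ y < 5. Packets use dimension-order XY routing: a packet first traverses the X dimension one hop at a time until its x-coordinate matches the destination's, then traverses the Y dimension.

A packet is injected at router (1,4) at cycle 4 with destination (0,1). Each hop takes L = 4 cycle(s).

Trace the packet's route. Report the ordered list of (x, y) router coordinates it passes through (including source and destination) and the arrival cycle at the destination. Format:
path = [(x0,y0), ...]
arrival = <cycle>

[0] x=1 y=4 t=4
[1] x=0 y=4 t=8 →W
[2] x=0 y=3 t=12 →S
[3] x=0 y=2 t=16 →S
[4] x=0 y=1 t=20 →S

path = [(1,4), (0,4), (0,3), (0,2), (0,1)]
arrival = 20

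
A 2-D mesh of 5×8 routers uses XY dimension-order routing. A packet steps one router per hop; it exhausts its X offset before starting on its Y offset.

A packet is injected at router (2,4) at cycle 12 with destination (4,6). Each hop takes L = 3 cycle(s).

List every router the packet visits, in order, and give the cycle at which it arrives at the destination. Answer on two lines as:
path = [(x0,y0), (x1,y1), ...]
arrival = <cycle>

src (2,4)  cyc=12
E→(3,4)  cyc=15
E→(4,4)  cyc=18
N→(4,5)  cyc=21
N→(4,6)  cyc=24

path = [(2,4), (3,4), (4,4), (4,5), (4,6)]
arrival = 24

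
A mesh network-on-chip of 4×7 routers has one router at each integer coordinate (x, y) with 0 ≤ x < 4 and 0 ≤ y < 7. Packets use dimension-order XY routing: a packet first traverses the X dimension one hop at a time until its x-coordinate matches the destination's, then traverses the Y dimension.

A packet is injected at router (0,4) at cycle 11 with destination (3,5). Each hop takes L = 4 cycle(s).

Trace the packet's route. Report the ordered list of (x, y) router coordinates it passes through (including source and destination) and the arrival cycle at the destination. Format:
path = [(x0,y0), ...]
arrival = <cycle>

src (0,4)  cyc=11
E→(1,4)  cyc=15
E→(2,4)  cyc=19
E→(3,4)  cyc=23
N→(3,5)  cyc=27

path = [(0,4), (1,4), (2,4), (3,4), (3,5)]
arrival = 27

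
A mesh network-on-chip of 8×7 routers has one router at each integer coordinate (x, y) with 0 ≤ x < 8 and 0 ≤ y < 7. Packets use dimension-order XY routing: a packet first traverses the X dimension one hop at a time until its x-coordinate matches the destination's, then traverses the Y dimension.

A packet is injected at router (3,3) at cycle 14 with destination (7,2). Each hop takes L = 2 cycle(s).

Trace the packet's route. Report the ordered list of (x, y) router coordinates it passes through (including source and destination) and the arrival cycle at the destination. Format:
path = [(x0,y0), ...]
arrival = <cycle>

path = [(3,3), (4,3), (5,3), (6,3), (7,3), (7,2)]
arrival = 24

  0. router=(3,3) cycle=14 (inject)
  1. router=(4,3) cycle=16 dir=E
  2. router=(5,3) cycle=18 dir=E
  3. router=(6,3) cycle=20 dir=E
  4. router=(7,3) cycle=22 dir=E
  5. router=(7,2) cycle=24 dir=S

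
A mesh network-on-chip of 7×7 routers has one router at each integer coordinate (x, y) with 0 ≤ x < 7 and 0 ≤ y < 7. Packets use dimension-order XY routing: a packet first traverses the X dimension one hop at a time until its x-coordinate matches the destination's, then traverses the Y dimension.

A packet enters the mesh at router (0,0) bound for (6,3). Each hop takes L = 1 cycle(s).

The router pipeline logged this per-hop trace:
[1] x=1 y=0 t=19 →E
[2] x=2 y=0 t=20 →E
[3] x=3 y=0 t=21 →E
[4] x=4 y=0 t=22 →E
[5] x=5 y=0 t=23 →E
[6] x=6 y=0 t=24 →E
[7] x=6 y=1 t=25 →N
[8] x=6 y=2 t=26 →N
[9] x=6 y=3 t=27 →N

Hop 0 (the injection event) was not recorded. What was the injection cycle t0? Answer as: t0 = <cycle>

t0 = 18

Hop 1 reached at cycle 19; hop k is at t0 + k·L.
Subtract one hop: t0 = 19 − 1 = 18.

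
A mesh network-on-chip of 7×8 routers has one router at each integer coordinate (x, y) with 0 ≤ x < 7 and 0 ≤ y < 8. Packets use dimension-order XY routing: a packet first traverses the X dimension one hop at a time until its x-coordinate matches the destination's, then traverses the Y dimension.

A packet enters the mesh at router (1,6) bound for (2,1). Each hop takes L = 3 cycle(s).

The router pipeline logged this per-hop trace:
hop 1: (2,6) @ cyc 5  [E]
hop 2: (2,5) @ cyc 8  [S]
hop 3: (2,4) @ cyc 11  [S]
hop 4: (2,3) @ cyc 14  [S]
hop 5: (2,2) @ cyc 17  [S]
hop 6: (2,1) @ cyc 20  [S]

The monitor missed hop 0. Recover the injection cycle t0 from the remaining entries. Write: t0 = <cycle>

The first recorded entry is hop 1 at cycle 5.
Therefore t0 = 5 − L = 2.

t0 = 2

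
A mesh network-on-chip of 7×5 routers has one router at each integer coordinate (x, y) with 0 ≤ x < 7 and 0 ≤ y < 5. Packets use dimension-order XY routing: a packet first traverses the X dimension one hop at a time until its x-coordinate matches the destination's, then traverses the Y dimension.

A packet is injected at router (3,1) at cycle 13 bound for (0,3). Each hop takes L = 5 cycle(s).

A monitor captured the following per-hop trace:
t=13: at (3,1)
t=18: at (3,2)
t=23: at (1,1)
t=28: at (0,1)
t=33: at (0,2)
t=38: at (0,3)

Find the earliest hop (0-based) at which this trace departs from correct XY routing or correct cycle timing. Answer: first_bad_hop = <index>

hop 1: step (+0,+1), +5 cyc — BAD: Y-move but x=3≠0

first_bad_hop = 1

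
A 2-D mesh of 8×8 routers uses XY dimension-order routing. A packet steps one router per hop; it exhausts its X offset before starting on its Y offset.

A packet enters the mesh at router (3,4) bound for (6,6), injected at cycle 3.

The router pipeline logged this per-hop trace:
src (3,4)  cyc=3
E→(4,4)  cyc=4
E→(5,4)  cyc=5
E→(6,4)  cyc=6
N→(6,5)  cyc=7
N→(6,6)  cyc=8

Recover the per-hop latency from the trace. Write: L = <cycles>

Between hops 0 and 1 the cycle counter advances 4 − 3 = 1.
Per-hop latency L = Δcyc = 1.

L = 1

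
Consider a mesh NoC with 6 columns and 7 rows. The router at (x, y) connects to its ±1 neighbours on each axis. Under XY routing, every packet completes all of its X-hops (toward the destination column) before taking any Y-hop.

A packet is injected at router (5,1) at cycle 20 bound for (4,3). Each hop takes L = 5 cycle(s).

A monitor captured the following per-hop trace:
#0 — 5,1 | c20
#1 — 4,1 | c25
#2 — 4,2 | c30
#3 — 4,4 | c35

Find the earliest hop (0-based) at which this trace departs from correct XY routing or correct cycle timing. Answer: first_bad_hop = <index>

first_bad_hop = 3

hop 1: step (-1,+0), +5 cyc — ok
hop 2: step (+0,+1), +5 cyc — ok
hop 3: step (+0,+2), +5 cyc — BAD: non-unit step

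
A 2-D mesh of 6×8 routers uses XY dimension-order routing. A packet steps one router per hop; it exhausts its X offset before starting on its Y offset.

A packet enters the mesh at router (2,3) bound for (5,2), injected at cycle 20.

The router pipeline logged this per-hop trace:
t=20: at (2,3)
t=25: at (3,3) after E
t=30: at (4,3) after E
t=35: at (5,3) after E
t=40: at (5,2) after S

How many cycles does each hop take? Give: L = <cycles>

L = 5

Δcyc across hop 0→1: 25 − 20 = 5.
One hop costs L cycles, so L = 5.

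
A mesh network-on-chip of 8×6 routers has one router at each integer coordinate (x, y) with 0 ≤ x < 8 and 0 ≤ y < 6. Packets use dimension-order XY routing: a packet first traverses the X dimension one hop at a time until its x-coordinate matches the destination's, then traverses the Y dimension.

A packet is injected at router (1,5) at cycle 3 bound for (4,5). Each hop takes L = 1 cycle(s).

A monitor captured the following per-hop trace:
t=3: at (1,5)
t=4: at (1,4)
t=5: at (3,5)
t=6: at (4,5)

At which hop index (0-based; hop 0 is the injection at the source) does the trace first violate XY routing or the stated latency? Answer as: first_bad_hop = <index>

  1: Δx=+0 Δy=-1 Δt=1 [BAD: Y-move but x=1≠4]

first_bad_hop = 1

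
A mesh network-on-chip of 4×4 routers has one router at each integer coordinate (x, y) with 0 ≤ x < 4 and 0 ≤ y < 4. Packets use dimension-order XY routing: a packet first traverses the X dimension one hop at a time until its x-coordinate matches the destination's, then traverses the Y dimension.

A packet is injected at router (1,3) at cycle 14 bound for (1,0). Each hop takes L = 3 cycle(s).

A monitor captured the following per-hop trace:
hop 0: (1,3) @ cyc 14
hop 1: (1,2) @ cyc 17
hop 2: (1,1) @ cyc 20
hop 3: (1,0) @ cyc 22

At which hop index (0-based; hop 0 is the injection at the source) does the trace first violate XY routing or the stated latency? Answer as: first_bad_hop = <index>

first_bad_hop = 3

  1: Δx=+0 Δy=-1 Δt=3 [ok]
  2: Δx=+0 Δy=-1 Δt=3 [ok]
  3: Δx=+0 Δy=-1 Δt=2 [BAD: Δcyc=2≠L]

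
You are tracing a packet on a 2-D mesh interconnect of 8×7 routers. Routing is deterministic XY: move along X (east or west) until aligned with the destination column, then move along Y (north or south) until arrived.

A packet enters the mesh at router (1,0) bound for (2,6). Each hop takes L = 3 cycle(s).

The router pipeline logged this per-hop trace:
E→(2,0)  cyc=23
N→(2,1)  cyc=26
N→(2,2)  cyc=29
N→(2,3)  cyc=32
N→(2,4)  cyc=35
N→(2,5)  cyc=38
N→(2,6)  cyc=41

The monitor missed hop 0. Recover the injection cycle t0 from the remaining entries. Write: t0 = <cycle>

At hop 1 the cycle is 23; in general cyc_k = t0 + kL.
t0 = cyc[1] − L = 23 − 3 = 20.

t0 = 20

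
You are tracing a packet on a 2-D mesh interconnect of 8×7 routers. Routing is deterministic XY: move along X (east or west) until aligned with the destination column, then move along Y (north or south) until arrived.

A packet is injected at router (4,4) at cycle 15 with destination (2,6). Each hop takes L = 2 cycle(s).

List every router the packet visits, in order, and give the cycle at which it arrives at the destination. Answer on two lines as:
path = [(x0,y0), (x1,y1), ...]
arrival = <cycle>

path = [(4,4), (3,4), (2,4), (2,5), (2,6)]
arrival = 23

hop 0: (4,4) @ cyc 15
hop 1: (3,4) @ cyc 17  [W]
hop 2: (2,4) @ cyc 19  [W]
hop 3: (2,5) @ cyc 21  [N]
hop 4: (2,6) @ cyc 23  [N]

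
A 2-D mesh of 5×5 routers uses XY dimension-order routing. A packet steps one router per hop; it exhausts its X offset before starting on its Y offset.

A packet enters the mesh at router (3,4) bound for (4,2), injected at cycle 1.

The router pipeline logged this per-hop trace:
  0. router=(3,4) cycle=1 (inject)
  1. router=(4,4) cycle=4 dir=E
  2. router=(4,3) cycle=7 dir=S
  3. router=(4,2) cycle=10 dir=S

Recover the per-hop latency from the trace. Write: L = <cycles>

Between hops 0 and 1 the cycle counter advances 4 − 1 = 3.
Each hop adds L, hence L = 3.

L = 3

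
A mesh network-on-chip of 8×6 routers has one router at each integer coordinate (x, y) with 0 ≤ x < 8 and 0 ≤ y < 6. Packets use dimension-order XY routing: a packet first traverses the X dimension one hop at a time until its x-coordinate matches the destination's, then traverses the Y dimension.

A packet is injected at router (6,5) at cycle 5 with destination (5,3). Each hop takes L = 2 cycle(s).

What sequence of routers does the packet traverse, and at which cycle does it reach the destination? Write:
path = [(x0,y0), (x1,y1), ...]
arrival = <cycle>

path = [(6,5), (5,5), (5,4), (5,3)]
arrival = 11

[0] x=6 y=5 t=5
[1] x=5 y=5 t=7 →W
[2] x=5 y=4 t=9 →S
[3] x=5 y=3 t=11 →S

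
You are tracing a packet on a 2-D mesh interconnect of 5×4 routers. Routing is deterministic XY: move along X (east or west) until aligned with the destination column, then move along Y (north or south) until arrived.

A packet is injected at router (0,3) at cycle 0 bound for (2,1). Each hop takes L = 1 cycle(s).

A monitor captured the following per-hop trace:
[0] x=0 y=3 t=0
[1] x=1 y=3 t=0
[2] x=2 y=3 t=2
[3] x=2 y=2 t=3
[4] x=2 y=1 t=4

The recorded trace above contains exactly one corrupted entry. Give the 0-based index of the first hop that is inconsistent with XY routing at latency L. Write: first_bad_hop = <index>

first_bad_hop = 1

[1] (+1,+0) / 0c ⇒ BAD: Δcyc=0≠L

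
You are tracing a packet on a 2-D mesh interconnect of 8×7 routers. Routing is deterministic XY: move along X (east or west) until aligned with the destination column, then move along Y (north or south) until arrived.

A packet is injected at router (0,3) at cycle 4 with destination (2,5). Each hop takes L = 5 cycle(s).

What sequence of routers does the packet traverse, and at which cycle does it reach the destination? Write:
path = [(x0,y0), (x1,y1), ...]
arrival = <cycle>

path = [(0,3), (1,3), (2,3), (2,4), (2,5)]
arrival = 24

[0] x=0 y=3 t=4
[1] x=1 y=3 t=9 →E
[2] x=2 y=3 t=14 →E
[3] x=2 y=4 t=19 →N
[4] x=2 y=5 t=24 →N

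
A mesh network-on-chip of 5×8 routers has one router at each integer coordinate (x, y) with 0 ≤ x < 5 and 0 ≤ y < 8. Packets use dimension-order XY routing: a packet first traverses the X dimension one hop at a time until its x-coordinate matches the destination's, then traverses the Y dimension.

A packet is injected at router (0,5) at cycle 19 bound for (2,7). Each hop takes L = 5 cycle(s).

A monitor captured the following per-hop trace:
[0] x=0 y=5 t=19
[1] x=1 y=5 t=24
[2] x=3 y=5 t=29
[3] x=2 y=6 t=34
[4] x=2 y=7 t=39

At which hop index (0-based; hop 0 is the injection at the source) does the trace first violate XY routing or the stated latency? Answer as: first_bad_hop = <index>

hop 1: step (+1,+0), +5 cyc — ok
hop 2: step (+2,+0), +5 cyc — BAD: non-unit step

first_bad_hop = 2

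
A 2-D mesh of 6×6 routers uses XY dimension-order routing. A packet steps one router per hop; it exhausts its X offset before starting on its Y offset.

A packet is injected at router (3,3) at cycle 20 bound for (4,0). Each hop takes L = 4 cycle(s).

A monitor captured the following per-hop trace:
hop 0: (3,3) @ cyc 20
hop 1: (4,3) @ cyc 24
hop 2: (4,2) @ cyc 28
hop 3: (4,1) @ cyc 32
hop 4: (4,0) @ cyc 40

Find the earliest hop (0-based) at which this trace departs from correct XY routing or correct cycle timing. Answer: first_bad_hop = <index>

  1: Δx=+1 Δy=+0 Δt=4 [ok]
  2: Δx=+0 Δy=-1 Δt=4 [ok]
  3: Δx=+0 Δy=-1 Δt=4 [ok]
  4: Δx=+0 Δy=-1 Δt=8 [BAD: Δcyc=8≠L]

first_bad_hop = 4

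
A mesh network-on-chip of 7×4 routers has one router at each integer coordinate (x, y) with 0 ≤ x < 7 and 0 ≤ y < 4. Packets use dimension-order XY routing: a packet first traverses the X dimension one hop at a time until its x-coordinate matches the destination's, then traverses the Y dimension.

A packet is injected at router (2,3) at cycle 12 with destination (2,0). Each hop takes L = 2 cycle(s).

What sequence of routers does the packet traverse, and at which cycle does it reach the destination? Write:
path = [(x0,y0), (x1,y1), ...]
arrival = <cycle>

t=12: at (2,3)
t=14: at (2,2) after S
t=16: at (2,1) after S
t=18: at (2,0) after S

path = [(2,3), (2,2), (2,1), (2,0)]
arrival = 18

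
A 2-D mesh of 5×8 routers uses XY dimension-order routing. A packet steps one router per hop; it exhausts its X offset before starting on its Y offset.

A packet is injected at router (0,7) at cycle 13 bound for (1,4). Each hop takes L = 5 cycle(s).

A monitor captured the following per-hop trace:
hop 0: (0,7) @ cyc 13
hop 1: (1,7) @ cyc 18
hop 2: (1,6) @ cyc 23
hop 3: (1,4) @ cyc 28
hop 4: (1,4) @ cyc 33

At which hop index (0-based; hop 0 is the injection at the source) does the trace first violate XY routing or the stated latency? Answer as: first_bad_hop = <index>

  1: Δx=+1 Δy=+0 Δt=5 [ok]
  2: Δx=+0 Δy=-1 Δt=5 [ok]
  3: Δx=+0 Δy=-2 Δt=5 [BAD: non-unit step]

first_bad_hop = 3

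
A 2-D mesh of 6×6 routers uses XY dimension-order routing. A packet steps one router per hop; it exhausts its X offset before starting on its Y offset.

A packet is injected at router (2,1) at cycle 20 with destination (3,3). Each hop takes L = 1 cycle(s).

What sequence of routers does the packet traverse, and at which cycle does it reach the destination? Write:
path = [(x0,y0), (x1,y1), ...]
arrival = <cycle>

path = [(2,1), (3,1), (3,2), (3,3)]
arrival = 23

hop 0: (2,1) @ cyc 20
hop 1: (3,1) @ cyc 21  [E]
hop 2: (3,2) @ cyc 22  [N]
hop 3: (3,3) @ cyc 23  [N]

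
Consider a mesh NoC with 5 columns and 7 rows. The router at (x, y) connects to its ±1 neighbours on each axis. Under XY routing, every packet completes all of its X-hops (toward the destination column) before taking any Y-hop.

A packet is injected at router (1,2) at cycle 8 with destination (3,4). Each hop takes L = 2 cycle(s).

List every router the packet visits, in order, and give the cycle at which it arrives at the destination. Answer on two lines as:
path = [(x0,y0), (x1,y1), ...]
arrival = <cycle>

path = [(1,2), (2,2), (3,2), (3,3), (3,4)]
arrival = 16

hop 0: (1,2) @ cyc 8
hop 1: (2,2) @ cyc 10  [E]
hop 2: (3,2) @ cyc 12  [E]
hop 3: (3,3) @ cyc 14  [N]
hop 4: (3,4) @ cyc 16  [N]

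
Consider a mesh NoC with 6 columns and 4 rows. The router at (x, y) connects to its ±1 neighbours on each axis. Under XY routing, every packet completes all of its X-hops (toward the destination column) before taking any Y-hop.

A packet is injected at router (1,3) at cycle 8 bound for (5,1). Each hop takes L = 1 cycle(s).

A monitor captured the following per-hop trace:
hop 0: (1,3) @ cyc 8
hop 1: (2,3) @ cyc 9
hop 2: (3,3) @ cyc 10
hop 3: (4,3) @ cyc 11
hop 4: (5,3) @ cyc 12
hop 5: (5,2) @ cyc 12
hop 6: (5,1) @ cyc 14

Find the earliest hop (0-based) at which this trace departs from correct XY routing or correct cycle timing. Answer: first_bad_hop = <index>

check 1→ d=(1,0) cyc+1: ok
check 2→ d=(1,0) cyc+1: ok
check 3→ d=(1,0) cyc+1: ok
check 4→ d=(1,0) cyc+1: ok
check 5→ d=(0,-1) cyc+0: BAD: Δcyc=0≠L

first_bad_hop = 5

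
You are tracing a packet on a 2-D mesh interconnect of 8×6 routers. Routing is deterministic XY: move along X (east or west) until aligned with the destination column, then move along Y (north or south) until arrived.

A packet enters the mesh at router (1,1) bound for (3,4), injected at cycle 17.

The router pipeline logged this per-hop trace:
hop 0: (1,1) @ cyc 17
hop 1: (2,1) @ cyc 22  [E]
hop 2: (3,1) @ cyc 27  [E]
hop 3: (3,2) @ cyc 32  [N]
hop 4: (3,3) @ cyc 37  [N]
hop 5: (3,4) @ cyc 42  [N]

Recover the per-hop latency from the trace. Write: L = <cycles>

L = 5

Between hops 0 and 1 the cycle counter advances 22 − 17 = 5.
That increment is L by definition: L = 5.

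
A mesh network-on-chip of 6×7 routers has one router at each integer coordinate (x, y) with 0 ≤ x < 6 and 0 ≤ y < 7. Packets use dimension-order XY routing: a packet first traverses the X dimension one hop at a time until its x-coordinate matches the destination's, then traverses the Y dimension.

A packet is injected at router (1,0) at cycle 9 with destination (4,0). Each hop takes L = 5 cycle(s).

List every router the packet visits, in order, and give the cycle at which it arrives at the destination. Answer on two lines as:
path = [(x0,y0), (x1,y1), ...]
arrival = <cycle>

hop 0: (1,0) @ cyc 9
hop 1: (2,0) @ cyc 14  [E]
hop 2: (3,0) @ cyc 19  [E]
hop 3: (4,0) @ cyc 24  [E]

path = [(1,0), (2,0), (3,0), (4,0)]
arrival = 24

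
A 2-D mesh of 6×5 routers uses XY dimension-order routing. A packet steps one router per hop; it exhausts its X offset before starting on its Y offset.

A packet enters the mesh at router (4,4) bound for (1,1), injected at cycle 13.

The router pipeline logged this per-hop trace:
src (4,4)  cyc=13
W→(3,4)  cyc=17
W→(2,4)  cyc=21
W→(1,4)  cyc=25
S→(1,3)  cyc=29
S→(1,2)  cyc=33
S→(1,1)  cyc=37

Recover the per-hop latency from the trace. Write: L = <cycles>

Between hops 0 and 1 the cycle counter advances 17 − 13 = 4.
Each hop adds L, hence L = 4.

L = 4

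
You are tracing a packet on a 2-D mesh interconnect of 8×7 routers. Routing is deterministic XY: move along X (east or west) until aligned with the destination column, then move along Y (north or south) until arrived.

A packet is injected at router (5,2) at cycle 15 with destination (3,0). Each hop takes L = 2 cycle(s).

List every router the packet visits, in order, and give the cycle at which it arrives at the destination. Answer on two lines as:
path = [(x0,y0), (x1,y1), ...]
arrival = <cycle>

path = [(5,2), (4,2), (3,2), (3,1), (3,0)]
arrival = 23

t=15: at (5,2)
t=17: at (4,2) after W
t=19: at (3,2) after W
t=21: at (3,1) after S
t=23: at (3,0) after S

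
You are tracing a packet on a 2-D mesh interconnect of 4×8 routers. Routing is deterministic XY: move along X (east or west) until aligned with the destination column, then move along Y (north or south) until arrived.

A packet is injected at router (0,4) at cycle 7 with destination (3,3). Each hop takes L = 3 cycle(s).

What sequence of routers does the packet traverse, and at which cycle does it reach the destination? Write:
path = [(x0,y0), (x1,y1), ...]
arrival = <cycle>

path = [(0,4), (1,4), (2,4), (3,4), (3,3)]
arrival = 19

  0. router=(0,4) cycle=7 (inject)
  1. router=(1,4) cycle=10 dir=E
  2. router=(2,4) cycle=13 dir=E
  3. router=(3,4) cycle=16 dir=E
  4. router=(3,3) cycle=19 dir=S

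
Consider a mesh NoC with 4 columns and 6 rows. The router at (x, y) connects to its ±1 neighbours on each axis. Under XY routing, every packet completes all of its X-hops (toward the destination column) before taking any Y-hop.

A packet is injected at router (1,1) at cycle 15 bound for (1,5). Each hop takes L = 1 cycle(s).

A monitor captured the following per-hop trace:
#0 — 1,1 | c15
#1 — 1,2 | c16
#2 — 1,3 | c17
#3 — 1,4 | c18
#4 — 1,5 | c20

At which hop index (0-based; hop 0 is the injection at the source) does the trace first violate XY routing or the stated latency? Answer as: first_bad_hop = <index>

hop 1: step (+0,+1), +1 cyc — ok
hop 2: step (+0,+1), +1 cyc — ok
hop 3: step (+0,+1), +1 cyc — ok
hop 4: step (+0,+1), +2 cyc — BAD: Δcyc=2≠L

first_bad_hop = 4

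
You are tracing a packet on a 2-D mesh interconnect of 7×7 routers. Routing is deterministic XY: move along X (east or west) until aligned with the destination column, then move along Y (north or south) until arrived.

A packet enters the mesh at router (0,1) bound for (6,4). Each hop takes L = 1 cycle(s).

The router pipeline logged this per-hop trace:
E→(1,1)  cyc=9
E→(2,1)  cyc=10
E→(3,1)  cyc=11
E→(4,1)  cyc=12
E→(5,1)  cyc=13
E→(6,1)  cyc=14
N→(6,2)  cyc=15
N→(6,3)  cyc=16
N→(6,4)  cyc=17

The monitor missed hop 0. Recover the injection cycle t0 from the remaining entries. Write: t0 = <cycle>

The first recorded entry is hop 1 at cycle 9.
Subtract one hop: t0 = 9 − 1 = 8.

t0 = 8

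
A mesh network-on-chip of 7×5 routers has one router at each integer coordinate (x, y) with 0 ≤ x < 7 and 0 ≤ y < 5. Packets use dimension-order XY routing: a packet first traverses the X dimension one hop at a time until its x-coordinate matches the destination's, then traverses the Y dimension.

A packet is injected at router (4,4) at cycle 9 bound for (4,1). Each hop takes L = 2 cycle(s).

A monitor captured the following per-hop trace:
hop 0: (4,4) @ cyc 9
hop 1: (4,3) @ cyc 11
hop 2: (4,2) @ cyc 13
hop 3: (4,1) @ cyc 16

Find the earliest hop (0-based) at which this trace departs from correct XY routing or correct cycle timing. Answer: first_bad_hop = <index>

first_bad_hop = 3

[1] (+0,-1) / 2c ⇒ ok
[2] (+0,-1) / 2c ⇒ ok
[3] (+0,-1) / 3c ⇒ BAD: Δcyc=3≠L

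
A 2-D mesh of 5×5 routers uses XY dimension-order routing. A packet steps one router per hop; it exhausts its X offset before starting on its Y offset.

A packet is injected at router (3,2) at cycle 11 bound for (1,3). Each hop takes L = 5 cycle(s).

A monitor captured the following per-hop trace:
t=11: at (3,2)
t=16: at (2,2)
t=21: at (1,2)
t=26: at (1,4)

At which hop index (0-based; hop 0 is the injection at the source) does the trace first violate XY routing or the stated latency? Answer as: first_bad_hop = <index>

first_bad_hop = 3

check 1→ d=(-1,0) cyc+5: ok
check 2→ d=(-1,0) cyc+5: ok
check 3→ d=(0,2) cyc+5: BAD: non-unit step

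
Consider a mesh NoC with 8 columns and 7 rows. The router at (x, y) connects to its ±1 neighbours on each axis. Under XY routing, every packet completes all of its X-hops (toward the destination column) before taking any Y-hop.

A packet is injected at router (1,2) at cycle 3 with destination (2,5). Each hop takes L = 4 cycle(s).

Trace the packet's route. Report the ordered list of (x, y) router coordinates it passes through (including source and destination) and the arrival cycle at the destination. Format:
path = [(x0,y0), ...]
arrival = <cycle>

t=3: at (1,2)
t=7: at (2,2) after E
t=11: at (2,3) after N
t=15: at (2,4) after N
t=19: at (2,5) after N

path = [(1,2), (2,2), (2,3), (2,4), (2,5)]
arrival = 19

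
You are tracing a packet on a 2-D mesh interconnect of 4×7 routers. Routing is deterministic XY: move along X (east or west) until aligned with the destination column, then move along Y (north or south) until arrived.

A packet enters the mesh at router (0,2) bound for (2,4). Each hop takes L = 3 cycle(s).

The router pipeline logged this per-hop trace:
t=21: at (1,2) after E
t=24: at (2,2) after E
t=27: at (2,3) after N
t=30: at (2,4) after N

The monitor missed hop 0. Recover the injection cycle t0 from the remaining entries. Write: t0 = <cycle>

Hop 1 reached at cycle 21; hop k is at t0 + k·L.
Subtract one hop: t0 = 21 − 3 = 18.

t0 = 18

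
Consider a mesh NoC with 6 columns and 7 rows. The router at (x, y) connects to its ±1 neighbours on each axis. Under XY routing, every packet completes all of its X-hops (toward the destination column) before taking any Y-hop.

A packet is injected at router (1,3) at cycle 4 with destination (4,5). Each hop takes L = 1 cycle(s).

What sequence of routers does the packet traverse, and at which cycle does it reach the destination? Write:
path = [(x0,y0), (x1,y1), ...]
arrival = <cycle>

  0. router=(1,3) cycle=4 (inject)
  1. router=(2,3) cycle=5 dir=E
  2. router=(3,3) cycle=6 dir=E
  3. router=(4,3) cycle=7 dir=E
  4. router=(4,4) cycle=8 dir=N
  5. router=(4,5) cycle=9 dir=N

path = [(1,3), (2,3), (3,3), (4,3), (4,4), (4,5)]
arrival = 9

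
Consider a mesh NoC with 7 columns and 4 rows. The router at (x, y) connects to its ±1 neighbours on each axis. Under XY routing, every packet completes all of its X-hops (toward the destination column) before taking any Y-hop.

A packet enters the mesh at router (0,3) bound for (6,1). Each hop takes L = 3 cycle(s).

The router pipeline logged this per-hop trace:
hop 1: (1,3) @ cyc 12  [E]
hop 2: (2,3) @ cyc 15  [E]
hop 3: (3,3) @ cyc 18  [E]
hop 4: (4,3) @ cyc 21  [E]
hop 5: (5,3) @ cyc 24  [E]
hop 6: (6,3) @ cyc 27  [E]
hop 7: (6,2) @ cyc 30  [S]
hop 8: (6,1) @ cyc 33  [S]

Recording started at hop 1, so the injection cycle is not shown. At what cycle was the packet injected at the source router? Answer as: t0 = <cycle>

The first recorded entry is hop 1 at cycle 12.
Subtract one hop: t0 = 12 − 3 = 9.

t0 = 9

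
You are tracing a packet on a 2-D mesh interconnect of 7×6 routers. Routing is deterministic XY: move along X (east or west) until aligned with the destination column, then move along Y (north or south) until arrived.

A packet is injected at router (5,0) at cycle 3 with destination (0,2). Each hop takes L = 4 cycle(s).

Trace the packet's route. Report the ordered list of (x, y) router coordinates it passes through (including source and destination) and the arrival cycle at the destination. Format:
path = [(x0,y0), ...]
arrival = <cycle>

src (5,0)  cyc=3
W→(4,0)  cyc=7
W→(3,0)  cyc=11
W→(2,0)  cyc=15
W→(1,0)  cyc=19
W→(0,0)  cyc=23
N→(0,1)  cyc=27
N→(0,2)  cyc=31

path = [(5,0), (4,0), (3,0), (2,0), (1,0), (0,0), (0,1), (0,2)]
arrival = 31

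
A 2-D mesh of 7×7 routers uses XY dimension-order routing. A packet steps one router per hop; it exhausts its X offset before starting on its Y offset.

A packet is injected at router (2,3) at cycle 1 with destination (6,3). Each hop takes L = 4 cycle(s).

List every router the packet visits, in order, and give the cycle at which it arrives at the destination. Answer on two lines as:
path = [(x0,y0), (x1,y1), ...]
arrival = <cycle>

path = [(2,3), (3,3), (4,3), (5,3), (6,3)]
arrival = 17

src (2,3)  cyc=1
E→(3,3)  cyc=5
E→(4,3)  cyc=9
E→(5,3)  cyc=13
E→(6,3)  cyc=17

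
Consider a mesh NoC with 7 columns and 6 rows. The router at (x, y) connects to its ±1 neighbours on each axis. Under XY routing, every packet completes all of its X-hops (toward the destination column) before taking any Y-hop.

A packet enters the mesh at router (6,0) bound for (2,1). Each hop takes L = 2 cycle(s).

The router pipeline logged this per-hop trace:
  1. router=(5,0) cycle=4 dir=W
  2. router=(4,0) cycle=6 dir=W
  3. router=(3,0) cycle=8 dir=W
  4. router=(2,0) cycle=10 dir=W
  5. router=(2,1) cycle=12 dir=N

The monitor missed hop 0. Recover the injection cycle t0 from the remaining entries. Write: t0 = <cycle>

t0 = 2

The first recorded entry is hop 1 at cycle 4.
Therefore t0 = 4 − L = 2.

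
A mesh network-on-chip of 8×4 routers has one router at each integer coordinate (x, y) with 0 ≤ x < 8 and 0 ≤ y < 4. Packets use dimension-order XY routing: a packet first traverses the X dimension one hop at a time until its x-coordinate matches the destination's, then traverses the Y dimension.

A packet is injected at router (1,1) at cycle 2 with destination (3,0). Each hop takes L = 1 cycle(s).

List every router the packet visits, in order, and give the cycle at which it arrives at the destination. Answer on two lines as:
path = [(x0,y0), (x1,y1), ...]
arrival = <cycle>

path = [(1,1), (2,1), (3,1), (3,0)]
arrival = 5

hop 0: (1,1) @ cyc 2
hop 1: (2,1) @ cyc 3  [E]
hop 2: (3,1) @ cyc 4  [E]
hop 3: (3,0) @ cyc 5  [S]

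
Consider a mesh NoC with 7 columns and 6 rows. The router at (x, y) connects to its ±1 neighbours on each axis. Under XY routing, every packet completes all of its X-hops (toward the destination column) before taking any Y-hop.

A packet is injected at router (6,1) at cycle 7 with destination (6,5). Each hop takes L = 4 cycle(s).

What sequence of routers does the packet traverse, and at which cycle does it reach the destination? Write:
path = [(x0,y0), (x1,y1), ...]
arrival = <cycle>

path = [(6,1), (6,2), (6,3), (6,4), (6,5)]
arrival = 23

[0] x=6 y=1 t=7
[1] x=6 y=2 t=11 →N
[2] x=6 y=3 t=15 →N
[3] x=6 y=4 t=19 →N
[4] x=6 y=5 t=23 →N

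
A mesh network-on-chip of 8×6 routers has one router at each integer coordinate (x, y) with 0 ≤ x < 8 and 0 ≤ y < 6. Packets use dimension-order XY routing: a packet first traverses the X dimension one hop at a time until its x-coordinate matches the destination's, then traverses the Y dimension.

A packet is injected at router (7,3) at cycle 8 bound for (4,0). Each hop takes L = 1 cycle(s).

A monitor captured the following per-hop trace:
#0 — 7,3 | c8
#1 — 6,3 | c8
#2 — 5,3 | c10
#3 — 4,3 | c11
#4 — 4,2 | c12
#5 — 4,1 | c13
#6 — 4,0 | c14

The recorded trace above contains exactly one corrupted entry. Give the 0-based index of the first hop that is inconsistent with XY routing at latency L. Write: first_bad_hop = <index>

first_bad_hop = 1

hop 1: step (-1,+0), +0 cyc — BAD: Δcyc=0≠L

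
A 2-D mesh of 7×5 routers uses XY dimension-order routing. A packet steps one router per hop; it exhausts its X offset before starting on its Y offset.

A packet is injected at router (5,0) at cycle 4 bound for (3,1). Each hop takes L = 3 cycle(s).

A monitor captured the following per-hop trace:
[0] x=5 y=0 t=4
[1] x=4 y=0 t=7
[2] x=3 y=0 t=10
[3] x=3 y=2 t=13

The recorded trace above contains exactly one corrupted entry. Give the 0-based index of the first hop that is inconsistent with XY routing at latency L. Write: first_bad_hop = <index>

first_bad_hop = 3

[1] (-1,+0) / 3c ⇒ ok
[2] (-1,+0) / 3c ⇒ ok
[3] (+0,+2) / 3c ⇒ BAD: non-unit step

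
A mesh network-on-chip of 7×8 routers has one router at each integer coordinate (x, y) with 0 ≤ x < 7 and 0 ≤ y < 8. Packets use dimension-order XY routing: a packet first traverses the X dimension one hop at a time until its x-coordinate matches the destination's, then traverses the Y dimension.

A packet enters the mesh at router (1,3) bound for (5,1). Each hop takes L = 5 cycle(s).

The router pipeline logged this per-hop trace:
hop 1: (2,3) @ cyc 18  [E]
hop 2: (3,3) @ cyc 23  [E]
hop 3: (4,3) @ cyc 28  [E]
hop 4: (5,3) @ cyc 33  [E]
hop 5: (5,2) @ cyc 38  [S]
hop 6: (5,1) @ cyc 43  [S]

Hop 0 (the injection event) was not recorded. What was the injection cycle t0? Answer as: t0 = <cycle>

cyc[1] = 18 and cyc[k] = t0 + k·L for every k.
So t0 = 18 − 1·5 = 13.

t0 = 13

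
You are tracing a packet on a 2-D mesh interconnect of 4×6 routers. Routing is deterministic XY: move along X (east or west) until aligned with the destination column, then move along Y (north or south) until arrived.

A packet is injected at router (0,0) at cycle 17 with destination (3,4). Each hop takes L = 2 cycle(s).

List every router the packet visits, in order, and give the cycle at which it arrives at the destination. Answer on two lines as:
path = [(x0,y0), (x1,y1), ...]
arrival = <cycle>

path = [(0,0), (1,0), (2,0), (3,0), (3,1), (3,2), (3,3), (3,4)]
arrival = 31

#0 — 0,0 | c17
#1 — 1,0 | c19 | E
#2 — 2,0 | c21 | E
#3 — 3,0 | c23 | E
#4 — 3,1 | c25 | N
#5 — 3,2 | c27 | N
#6 — 3,3 | c29 | N
#7 — 3,4 | c31 | N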